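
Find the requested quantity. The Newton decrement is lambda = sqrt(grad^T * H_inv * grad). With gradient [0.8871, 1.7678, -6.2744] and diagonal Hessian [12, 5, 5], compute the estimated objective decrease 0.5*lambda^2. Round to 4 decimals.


Step 1: H is diagonal, so H^(-1) * g = [0.0739, 0.3536, -1.2549].
Step 2: g^T H^(-1) g = sum_i g_i^2 / H_ii
  = (0.8871)^2/12 + (1.7678)^2/5 + (-6.2744)^2/5
  = 0.0656 + 0.625 + 7.8736 = 8.5642
Step 3: Objective decrease = 0.5 * g^T H^(-1) g = 4.2821


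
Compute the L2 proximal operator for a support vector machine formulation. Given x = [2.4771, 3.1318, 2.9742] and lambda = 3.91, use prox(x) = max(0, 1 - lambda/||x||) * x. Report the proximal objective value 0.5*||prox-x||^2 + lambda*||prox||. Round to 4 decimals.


Step 1: Compute ||x||.
||x|| = 4.979
Step 2: Compute scaling factor.
scale = max(0, 1 - 3.91/4.979) = 0.2147
Step 3: prox(x) = [0.5318, 0.6724, 0.6385]
||prox(x)|| = 1.069
Step 4: Proximal objective.
0.5*||prox-x||^2 = 7.6441
lambda*||prox|| = 4.1798
Total = 11.8237


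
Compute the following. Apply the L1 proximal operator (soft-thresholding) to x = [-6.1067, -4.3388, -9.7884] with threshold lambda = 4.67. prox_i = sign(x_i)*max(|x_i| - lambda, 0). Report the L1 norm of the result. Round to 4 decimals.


Soft-thresholding with lambda = 4.67:
prox(-6.1067) = sign(-6.1067)*max(|-6.1067| - 4.67, 0) = -1.4367
prox(-4.3388) = sign(-4.3388)*max(|-4.3388| - 4.67, 0) = 0.0
prox(-9.7884) = sign(-9.7884)*max(|-9.7884| - 4.67, 0) = -5.1184
prox(x) = [-1.4367, 0.0, -5.1184]
||prox(x)||_1 = 1.4367 + 0.0 + 5.1184 = 6.5551


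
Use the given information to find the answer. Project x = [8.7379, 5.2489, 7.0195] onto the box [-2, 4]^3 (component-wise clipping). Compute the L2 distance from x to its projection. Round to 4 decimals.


Project each component onto [-2, 4].
clip(8.7379) = 4.0, clip(5.2489) = 4.0, clip(7.0195) = 4.0
Projection = [4.0, 4.0, 4.0]
Squared diffs: [22.4477, 1.5598, 9.1174]
Distance = sqrt(33.1249) = 5.7554


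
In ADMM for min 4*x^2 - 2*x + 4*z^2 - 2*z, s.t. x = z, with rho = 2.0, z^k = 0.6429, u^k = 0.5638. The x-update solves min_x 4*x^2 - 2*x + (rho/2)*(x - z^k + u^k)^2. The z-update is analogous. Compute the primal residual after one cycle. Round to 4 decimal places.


ADMM iteration with rho = 2.0, z^k = 0.6429, u^k = 0.5638
Step 1: x-update.
Minimize 4*x^2 - 2*x + (2.0/2)*(x - 0.6429 + 0.5638)^2
FOC: (2*4 + 2.0)*x = 2 + 2.0*(0.6429 - 0.5638)
x^{k+1} = 0.2158
Step 2: z-update.
Minimize 4*z^2 - 2*z + (2.0/2)*(0.2158 - z + 0.5638)^2
FOC: (2*4 + 2.0)*z = 2 + 2.0*(0.2158 + 0.5638)
z^{k+1} = 0.3559
Step 3: u-update.
u^{k+1} = 0.5638 + 0.2158 - 0.3559 = 0.4237
Step 4: Primal residual = |0.2158 - 0.3559| = 0.1401


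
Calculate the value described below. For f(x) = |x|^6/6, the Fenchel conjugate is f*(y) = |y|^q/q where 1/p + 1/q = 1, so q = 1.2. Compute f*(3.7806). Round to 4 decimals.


The conjugate exponent q satisfies 1/p + 1/q = 1.
p = 6, so q = 6/(6 - 1) = 1.2
|y|^q = 3.7806^1.2 = 4.9326
f*(3.7806) = 4.9326 / 1.2 = 4.1105


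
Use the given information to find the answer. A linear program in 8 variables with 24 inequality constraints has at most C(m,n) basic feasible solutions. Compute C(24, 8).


Each vertex corresponds to some choice of n active constraints out of m, so the number of vertices is at most C(m, n) = m! / (n!(m-n)!).
m = 24, n = 8
Numerator: 24 * 23 * 22 * 21 * 20 * 19 * 18 * 17
Denominator: 8! = 40320
C(24, 8) = 735471


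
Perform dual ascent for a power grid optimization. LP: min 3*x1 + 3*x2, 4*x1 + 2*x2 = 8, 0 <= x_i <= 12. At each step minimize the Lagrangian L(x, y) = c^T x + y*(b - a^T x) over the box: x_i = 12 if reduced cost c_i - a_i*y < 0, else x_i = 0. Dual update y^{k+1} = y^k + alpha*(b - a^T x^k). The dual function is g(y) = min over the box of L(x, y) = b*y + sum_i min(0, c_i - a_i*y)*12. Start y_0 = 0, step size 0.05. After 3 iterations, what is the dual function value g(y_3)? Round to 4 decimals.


Dual ascent for LP: min 3*x1 + 3*x2, 4*x1 + 2*x2 = 8, 0 <= x_i <= 12
Step 1: y^k = 0.0, reduced costs: (3.0, 3.0)
  x^k = (0.0, 0.0), subgradient = b - a^T x = 8.0
  y^{k+1} = 0.0 + 0.05*8.0 = 0.4
Step 2: y^k = 0.4, reduced costs: (1.4, 2.2)
  x^k = (0.0, 0.0), subgradient = b - a^T x = 8.0
  y^{k+1} = 0.4 + 0.05*8.0 = 0.8
Step 3: y^k = 0.8, reduced costs: (-0.2, 1.4)
  x^k = (12.0, 0.0), subgradient = b - a^T x = -40.0
  y^{k+1} = 0.8 + 0.05*-40.0 = -1.2
Dual objective at y_3 = -1.2: reduced costs (7.8, 5.4), box minimizer x = (0.0, 0.0)
g(y_3) = b*y + (c1 - a1*y)*x1 + (c2 - a2*y)*x2 = 8*(-1.2) + 7.8*0.0 + 5.4*0.0 = -9.6 + 0.0 + 0.0 = -9.6


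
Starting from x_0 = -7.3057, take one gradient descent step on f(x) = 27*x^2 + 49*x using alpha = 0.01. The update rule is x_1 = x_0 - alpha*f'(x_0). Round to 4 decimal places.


We compute the gradient at x_0 and apply the update.
f'(x) = 54*x + 49
f'(-7.3057) = 54*-7.3057 + 49 = -345.5078
x_1 = -7.3057 - 0.01*-345.5078 = -3.8506


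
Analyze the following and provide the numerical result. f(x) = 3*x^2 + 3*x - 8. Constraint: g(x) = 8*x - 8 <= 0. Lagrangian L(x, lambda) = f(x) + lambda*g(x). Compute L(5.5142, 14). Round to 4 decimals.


Step 1: Evaluate f(x).
f(5.5142) = 3*5.5142^2 + 3*5.5142 - 8 = 99.7618
Step 2: Evaluate g(x).
g(5.5142) = 8*5.5142 - 8 = 36.1136
Step 3: Compute Lagrangian.
L = 99.7618 + 14*36.1136 = 605.3522


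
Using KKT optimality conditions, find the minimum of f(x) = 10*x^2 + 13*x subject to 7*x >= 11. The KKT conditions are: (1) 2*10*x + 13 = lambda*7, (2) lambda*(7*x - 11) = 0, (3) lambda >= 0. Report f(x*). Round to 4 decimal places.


Step 1: Try lambda = 0 (constraint inactive).
x_unc = -13/(2*10) = -0.65
Check: 7*-0.65 = -4.55 < 11 -- violated!
Step 2: Constraint must be active: 7*x = 11
x* = 11/7 = 1.5714 (rounded; the exact value 11/7 is used below)
lambda = (2*10*(11/7) + 13)/7 = 6.3469
Step 3: Compute optimal value.
f(x*) = 10*(11/7)^2 + 13*(11/7) = 45.1224


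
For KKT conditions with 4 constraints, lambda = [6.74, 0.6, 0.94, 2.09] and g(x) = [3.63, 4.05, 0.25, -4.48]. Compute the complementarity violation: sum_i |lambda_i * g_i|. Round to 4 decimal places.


KKT complementary slackness check:
lambda_1 * g_1 = 6.74 * 3.63 = 24.4662
lambda_2 * g_2 = 0.6 * 4.05 = 2.43
lambda_3 * g_3 = 0.94 * 0.25 = 0.235
lambda_4 * g_4 = 2.09 * -4.48 = -9.3632
Total violation = 24.4662 + 2.43 + 0.235 + 9.3632 = 36.4944


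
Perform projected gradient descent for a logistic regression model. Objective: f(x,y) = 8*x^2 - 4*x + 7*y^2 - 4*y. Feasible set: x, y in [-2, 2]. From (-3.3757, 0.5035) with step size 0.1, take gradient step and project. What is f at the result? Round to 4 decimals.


Step 1: Compute gradient at (-3.3757, 0.5035).
grad_x = 2*8*-3.3757 - 4 = -58.0112
grad_y = 2*7*0.5035 - 4 = 3.049
Step 2: Gradient step.
x_raw = -3.3757 - 0.1*-58.0112 = 2.4254
y_raw = 0.5035 - 0.1*3.049 = 0.1986
Step 3: Project onto [-2, 2].
x_proj = clip(2.4254) = 2.0
y_proj = clip(0.1986) = 0.1986
Step 4: Evaluate f.
f(2.0, 0.1986) = 23.4817


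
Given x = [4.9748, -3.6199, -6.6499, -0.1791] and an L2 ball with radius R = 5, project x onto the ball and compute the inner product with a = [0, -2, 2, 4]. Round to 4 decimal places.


Step 1: Compute ||x|| (intermediates to 6 decimals).
||x|| = sqrt(4.9748^2 + (-3.6199)^2 + (-6.6499)^2 + (-0.1791)^2) = 9.061212
Step 2: Project.
Since ||x|| > R, scale = R/||x|| = 5/9.061212 = 0.551803, proj(x) = scale * x
proj(x) = [2.74511, -1.997472, -3.669435, -0.098828]
Step 3: Dot product.
a^T * proj(x) = 0*2.74511 - 2*(-1.997472) + 2*(-3.669435) + 4*(-0.098828) = -3.7392


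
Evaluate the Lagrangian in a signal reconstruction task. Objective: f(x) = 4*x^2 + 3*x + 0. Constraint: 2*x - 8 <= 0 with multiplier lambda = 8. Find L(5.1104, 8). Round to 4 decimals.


Step 1: Evaluate f(x).
f(5.1104) = 4*5.1104^2 + 3*5.1104 + 0 = 119.796
Step 2: Evaluate g(x).
g(5.1104) = 2*5.1104 - 8 = 2.2208
Step 3: Compute Lagrangian.
L = 119.796 + 8*2.2208 = 137.5624


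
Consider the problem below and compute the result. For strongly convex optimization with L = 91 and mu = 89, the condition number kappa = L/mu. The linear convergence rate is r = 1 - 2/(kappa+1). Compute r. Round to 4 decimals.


Step 1: Compute the condition number.
kappa = L/mu = 91/89 = 1.0225
Step 2: Compute the convergence rate.
r = 1 - 2/(kappa + 1) = 1 - 2*mu/(L + mu) = (L - mu)/(L + mu) = 2/180 = 0.0111


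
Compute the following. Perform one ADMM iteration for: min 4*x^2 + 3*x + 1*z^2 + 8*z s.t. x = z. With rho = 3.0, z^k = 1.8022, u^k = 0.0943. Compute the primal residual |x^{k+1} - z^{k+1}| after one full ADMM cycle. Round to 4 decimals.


ADMM iteration with rho = 3.0, z^k = 1.8022, u^k = 0.0943
Step 1: x-update.
Minimize 4*x^2 + 3*x + (3.0/2)*(x - 1.8022 + 0.0943)^2
FOC: (2*4 + 3.0)*x = -3 + 3.0*(1.8022 - 0.0943)
x^{k+1} = 0.1931
Step 2: z-update.
Minimize 1*z^2 + 8*z + (3.0/2)*(0.1931 - z + 0.0943)^2
FOC: (2*1 + 3.0)*z = -8 + 3.0*(0.1931 + 0.0943)
z^{k+1} = -1.4276
Step 3: u-update.
u^{k+1} = 0.0943 + 0.1931 + 1.4276 = 1.7149
Step 4: Primal residual = |0.1931 + 1.4276| = 1.6206


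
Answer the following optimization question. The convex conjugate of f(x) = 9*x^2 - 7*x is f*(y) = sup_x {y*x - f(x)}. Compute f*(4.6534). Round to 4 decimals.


f*(y) = sup_x {y*x - a*x^2 - b*x} = sup_x {(y-b)*x - a*x^2}
FOC: (y - b) - 2a*x = 0 => x* = (y - b)/(2a)
x* = (4.6534 + 7)/(2*9) = 0.6474
f*(4.6534) = (y-b)^2/(4a) = (4.6534 + 7)^2/(4*9)
= 135.8017/36 = 3.7723


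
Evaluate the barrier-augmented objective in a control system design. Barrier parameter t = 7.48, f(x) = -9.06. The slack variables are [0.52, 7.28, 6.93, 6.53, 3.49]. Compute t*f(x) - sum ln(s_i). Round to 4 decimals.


Step 1: Compute log-barrier.
ln values: [-0.6539, 1.9851, 1.9359, 1.8764, 1.2499]
phi = -(-0.6539 + 1.9851 + 1.9359 + 1.8764 + 1.2499) = -6.3934
Step 2: Compute augmented objective.
t*f(x) = 7.48*-9.06 = -67.7688
Total = -67.7688 - 6.3934 = -74.1622


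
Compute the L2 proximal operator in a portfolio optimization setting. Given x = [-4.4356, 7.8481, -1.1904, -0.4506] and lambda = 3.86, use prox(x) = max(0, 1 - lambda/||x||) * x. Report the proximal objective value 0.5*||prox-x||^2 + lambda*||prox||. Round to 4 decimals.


Step 1: Compute ||x||.
||x|| = 9.1042
Step 2: Compute scaling factor.
scale = max(0, 1 - 3.86/9.1042) = 0.576
Step 3: prox(x) = [-2.555, 4.5207, -0.6857, -0.2596]
||prox(x)|| = 5.2442
Step 4: Proximal objective.
0.5*||prox-x||^2 = 7.4498
lambda*||prox|| = 20.2426
Total = 27.6926


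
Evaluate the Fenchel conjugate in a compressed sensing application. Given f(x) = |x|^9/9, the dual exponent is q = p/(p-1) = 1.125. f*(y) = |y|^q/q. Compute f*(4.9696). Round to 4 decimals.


The conjugate exponent q satisfies 1/p + 1/q = 1.
p = 9, so q = 9/(9 - 1) = 1.125
|y|^q = 4.9696^1.125 = 6.0724
f*(4.9696) = 6.0724 / 1.125 = 5.3977


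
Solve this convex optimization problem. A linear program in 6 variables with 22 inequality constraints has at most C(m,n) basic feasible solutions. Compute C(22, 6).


Each vertex corresponds to some choice of n active constraints out of m, so the number of vertices is at most C(m, n) = m! / (n!(m-n)!).
m = 22, n = 6
Numerator: 22 * 21 * 20 * 19 * 18 * 17
Denominator: 6! = 720
C(22, 6) = 74613


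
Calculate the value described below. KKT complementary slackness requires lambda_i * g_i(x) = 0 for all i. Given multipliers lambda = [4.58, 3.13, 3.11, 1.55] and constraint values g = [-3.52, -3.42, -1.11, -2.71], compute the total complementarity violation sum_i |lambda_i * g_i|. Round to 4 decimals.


KKT complementary slackness check:
lambda_1 * g_1 = 4.58 * -3.52 = -16.1216
lambda_2 * g_2 = 3.13 * -3.42 = -10.7046
lambda_3 * g_3 = 3.11 * -1.11 = -3.4521
lambda_4 * g_4 = 1.55 * -2.71 = -4.2005
Total violation = 16.1216 + 10.7046 + 3.4521 + 4.2005 = 34.4788


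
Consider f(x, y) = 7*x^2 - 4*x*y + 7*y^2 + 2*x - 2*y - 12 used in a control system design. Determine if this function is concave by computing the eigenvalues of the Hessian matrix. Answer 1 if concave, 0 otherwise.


The Hessian of f(x,y) = 7*x^2 - 4*x*y + 7*y^2 + 2*x - 2*y - 12 is:
H = [[14, -4], [-4, 14]]
Trace = 14 + 14 = 28
Determinant = 14*14 - (-4)^2 = 180
Discriminant = (28)^2 - 4*180 = 64.0
Eigenvalues: lambda_1 = 10.0, lambda_2 = 18.0
The function is not concave.

0


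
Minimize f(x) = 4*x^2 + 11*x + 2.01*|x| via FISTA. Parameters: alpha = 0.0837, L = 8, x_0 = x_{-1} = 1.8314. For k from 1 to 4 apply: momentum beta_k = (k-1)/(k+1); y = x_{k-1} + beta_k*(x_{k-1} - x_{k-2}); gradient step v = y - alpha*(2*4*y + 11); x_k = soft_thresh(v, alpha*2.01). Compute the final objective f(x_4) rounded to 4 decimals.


FISTA on f(x) = 4*x^2 + 11*x + 2.01*|x|
L = 8, alpha = 0.0837
Iteration 1: beta = 0.0, y = 1.8314 + 0.0*(1.8314 - 1.8314) = 1.8314
  grad(y) = 25.6512, v = y - alpha*grad = -0.3156
  prox(v) = soft_thresh(-0.3156, 0.1682) = -0.1474
Iteration 2: beta = 0.3333, y = -0.1474 + 0.3333*(-0.1474 - 1.8314) = -0.807
  grad(y) = 4.5443, v = y - alpha*grad = -1.1873
  prox(v) = soft_thresh(-1.1873, 0.1682) = -1.0191
Iteration 3: beta = 0.5, y = -1.0191 + 0.5*(-1.0191 + 0.1474) = -1.4549
  grad(y) = -0.6395, v = y - alpha*grad = -1.4014
  prox(v) = soft_thresh(-1.4014, 0.1682) = -1.2332
Iteration 4: beta = 0.6, y = -1.2332 + 0.6*(-1.2332 + 1.0191) = -1.3616
  grad(y) = 0.107, v = y - alpha*grad = -1.3706
  prox(v) = soft_thresh(-1.3706, 0.1682) = -1.2023
f(x_4) = 4*(-1.2023)^2 + 11*(-1.2023) + 2.01*|-1.2023| = -5.0265


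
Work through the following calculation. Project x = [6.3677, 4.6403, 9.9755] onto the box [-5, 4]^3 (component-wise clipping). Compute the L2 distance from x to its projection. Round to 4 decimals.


Project each component onto [-5, 4].
clip(6.3677) = 4.0, clip(4.6403) = 4.0, clip(9.9755) = 4.0
Projection = [4.0, 4.0, 4.0]
Squared diffs: [5.606, 0.41, 35.7066]
Distance = sqrt(41.7226) = 6.4593


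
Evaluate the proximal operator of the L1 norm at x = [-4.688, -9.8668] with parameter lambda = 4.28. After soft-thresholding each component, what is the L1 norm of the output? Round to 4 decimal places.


Soft-thresholding with lambda = 4.28:
prox(-4.688) = sign(-4.688)*max(|-4.688| - 4.28, 0) = -0.408
prox(-9.8668) = sign(-9.8668)*max(|-9.8668| - 4.28, 0) = -5.5868
prox(x) = [-0.408, -5.5868]
||prox(x)||_1 = 0.408 + 5.5868 = 5.9948


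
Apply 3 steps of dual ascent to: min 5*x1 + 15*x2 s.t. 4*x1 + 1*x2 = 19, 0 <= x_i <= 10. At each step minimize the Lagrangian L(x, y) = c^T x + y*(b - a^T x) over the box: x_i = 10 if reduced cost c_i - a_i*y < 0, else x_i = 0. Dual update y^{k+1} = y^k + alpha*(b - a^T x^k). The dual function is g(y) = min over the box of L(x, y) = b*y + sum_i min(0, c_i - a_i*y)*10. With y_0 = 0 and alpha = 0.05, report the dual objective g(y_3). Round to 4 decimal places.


Dual ascent for LP: min 5*x1 + 15*x2, 4*x1 + 1*x2 = 19, 0 <= x_i <= 10
Step 1: y^k = 0.0, reduced costs: (5.0, 15.0)
  x^k = (0.0, 0.0), subgradient = b - a^T x = 19.0
  y^{k+1} = 0.0 + 0.05*19.0 = 0.95
Step 2: y^k = 0.95, reduced costs: (1.2, 14.05)
  x^k = (0.0, 0.0), subgradient = b - a^T x = 19.0
  y^{k+1} = 0.95 + 0.05*19.0 = 1.9
Step 3: y^k = 1.9, reduced costs: (-2.6, 13.1)
  x^k = (10.0, 0.0), subgradient = b - a^T x = -21.0
  y^{k+1} = 1.9 + 0.05*-21.0 = 0.85
Dual objective at y_3 = 0.85: reduced costs (1.6, 14.15), box minimizer x = (0.0, 0.0)
g(y_3) = b*y + (c1 - a1*y)*x1 + (c2 - a2*y)*x2 = 19*0.85 + 1.6*0.0 + 14.15*0.0 = 16.15 + 0.0 + 0.0 = 16.15


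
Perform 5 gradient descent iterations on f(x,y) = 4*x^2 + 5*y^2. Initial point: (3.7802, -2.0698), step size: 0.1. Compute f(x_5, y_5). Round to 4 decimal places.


Gradient descent on f(x,y) = 4*x^2 + 5*y^2.
Starting point: (3.7802, -2.0698), alpha = 0.1
Step 1: grad_x = 2*4*3.7802 = 30.2416, grad_y = 2*5*-2.0698 = -20.698
  x_1 = 3.7802 - 0.1*30.2416 = 0.756
  y_1 = -2.0698 - 0.1*-20.698 = 0.0
Step 2: grad_x = 2*4*0.756 = 6.0483, grad_y = 2*5*0.0 = 0.0
  x_2 = 0.756 - 0.1*6.0483 = 0.1512
  y_2 = 0.0 - 0.1*0.0 = 0.0
Step 3: grad_x = 2*4*0.1512 = 1.2097, grad_y = 2*5*0.0 = 0.0
  x_3 = 0.1512 - 0.1*1.2097 = 0.0302
  y_3 = 0.0 - 0.1*0.0 = 0.0
Step 4: grad_x = 2*4*0.0302 = 0.2419, grad_y = 2*5*0.0 = 0.0
  x_4 = 0.0302 - 0.1*0.2419 = 0.006
  y_4 = 0.0 - 0.1*0.0 = 0.0
Step 5: grad_x = 2*4*0.006 = 0.0484, grad_y = 2*5*0.0 = 0.0
  x_5 = 0.006 - 0.1*0.0484 = 0.0012
  y_5 = 0.0 - 0.1*0.0 = 0.0
f(0.0012, 0.0) = 4*0.0012^2 + 5*0.0^2 = 0.0


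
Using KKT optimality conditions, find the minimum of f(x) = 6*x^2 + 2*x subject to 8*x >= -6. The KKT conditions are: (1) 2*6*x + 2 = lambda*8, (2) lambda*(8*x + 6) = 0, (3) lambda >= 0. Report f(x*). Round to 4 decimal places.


Step 1: Try lambda = 0 (constraint inactive).
Stationarity: 2*6*x + 2 = 0
x* = -2/(2*6) = -1/6 = -0.1667 (rounded; the exact value -1/6 is used below)
Check constraint: 8*-0.1667 = -1.3336 >= -6 -- satisfied.
Step 2: Compute optimal value.
f(x*) = 6*(-1/6)^2 + 2*(-1/6) = -0.1667


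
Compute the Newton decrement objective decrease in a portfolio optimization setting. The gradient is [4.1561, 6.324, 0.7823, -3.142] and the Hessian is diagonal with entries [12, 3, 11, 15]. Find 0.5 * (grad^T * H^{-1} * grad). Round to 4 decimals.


Step 1: H is diagonal, so H^(-1) * g = [0.3463, 2.108, 0.0711, -0.2095].
Step 2: g^T H^(-1) g = sum_i g_i^2 / H_ii
  = (4.1561)^2/12 + (6.324)^2/3 + (0.7823)^2/11 + (-3.142)^2/15
  = 1.4394 + 13.331 + 0.0556 + 0.6581 = 15.4842
Step 3: Objective decrease = 0.5 * g^T H^(-1) g = 7.7421


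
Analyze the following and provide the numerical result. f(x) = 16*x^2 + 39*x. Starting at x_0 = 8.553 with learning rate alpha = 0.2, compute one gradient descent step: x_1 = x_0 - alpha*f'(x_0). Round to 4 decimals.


We compute the gradient at x_0 and apply the update.
f'(x) = 32*x + 39
f'(8.553) = 32*8.553 + 39 = 312.696
x_1 = 8.553 - 0.2*312.696 = -53.9862


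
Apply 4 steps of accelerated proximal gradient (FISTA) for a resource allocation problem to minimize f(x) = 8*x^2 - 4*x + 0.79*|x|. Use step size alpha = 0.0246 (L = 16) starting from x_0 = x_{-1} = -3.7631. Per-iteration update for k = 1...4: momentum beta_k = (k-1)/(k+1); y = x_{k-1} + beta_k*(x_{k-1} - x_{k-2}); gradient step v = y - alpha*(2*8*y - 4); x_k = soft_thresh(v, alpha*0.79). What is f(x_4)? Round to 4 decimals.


FISTA on f(x) = 8*x^2 - 4*x + 0.79*|x|
L = 16, alpha = 0.0246
Iteration 1: beta = 0.0, y = -3.7631 + 0.0*(-3.7631 + 3.7631) = -3.7631
  grad(y) = -64.2096, v = y - alpha*grad = -2.1835
  prox(v) = soft_thresh(-2.1835, 0.0194) = -2.1641
Iteration 2: beta = 0.3333, y = -2.1641 + 0.3333*(-2.1641 + 3.7631) = -1.6311
  grad(y) = -30.0978, v = y - alpha*grad = -0.8907
  prox(v) = soft_thresh(-0.8907, 0.0194) = -0.8713
Iteration 3: beta = 0.5, y = -0.8713 + 0.5*(-0.8713 + 2.1641) = -0.2249
  grad(y) = -7.5977, v = y - alpha*grad = -0.038
  prox(v) = soft_thresh(-0.038, 0.0194) = -0.0185
Iteration 4: beta = 0.6, y = -0.0185 + 0.6*(-0.0185 + 0.8713) = 0.4931
  grad(y) = 3.8902, v = y - alpha*grad = 0.3974
  prox(v) = soft_thresh(0.3974, 0.0194) = 0.378
f(x_4) = 8*0.378^2 - 4*0.378 + 0.79*|0.378| = -0.0703


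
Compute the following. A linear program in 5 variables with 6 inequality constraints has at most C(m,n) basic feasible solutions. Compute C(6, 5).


Each vertex corresponds to some choice of n active constraints out of m, so the number of vertices is at most C(m, n) = m! / (n!(m-n)!).
m = 6, n = 5
Numerator: 6 * 5 * 4 * 3 * 2
Denominator: 5! = 120
C(6, 5) = 6


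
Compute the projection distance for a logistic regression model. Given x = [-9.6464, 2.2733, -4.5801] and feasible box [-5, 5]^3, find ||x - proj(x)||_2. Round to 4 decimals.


Project each component onto [-5, 5].
clip(-9.6464) = -5.0, clip(2.2733) = 2.2733, clip(-4.5801) = -4.5801
Projection = [-5.0, 2.2733, -4.5801]
Squared diffs: [21.589, 0.0, 0.0]
Distance = sqrt(21.589) = 4.6464


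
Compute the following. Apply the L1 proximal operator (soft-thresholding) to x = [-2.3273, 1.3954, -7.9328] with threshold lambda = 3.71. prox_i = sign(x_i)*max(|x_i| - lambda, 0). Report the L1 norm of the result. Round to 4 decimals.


Soft-thresholding with lambda = 3.71:
prox(-2.3273) = sign(-2.3273)*max(|-2.3273| - 3.71, 0) = 0.0
prox(1.3954) = sign(1.3954)*max(|1.3954| - 3.71, 0) = 0.0
prox(-7.9328) = sign(-7.9328)*max(|-7.9328| - 3.71, 0) = -4.2228
prox(x) = [0.0, 0.0, -4.2228]
||prox(x)||_1 = 0.0 + 0.0 + 4.2228 = 4.2228


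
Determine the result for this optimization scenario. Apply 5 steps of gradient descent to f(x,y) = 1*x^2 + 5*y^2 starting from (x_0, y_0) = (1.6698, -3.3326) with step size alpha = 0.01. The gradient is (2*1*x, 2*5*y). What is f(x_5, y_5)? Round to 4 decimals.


Gradient descent on f(x,y) = 1*x^2 + 5*y^2.
Starting point: (1.6698, -3.3326), alpha = 0.01
Step 1: grad_x = 2*1*1.6698 = 3.3396, grad_y = 2*5*-3.3326 = -33.326
  x_1 = 1.6698 - 0.01*3.3396 = 1.6364
  y_1 = -3.3326 - 0.01*-33.326 = -2.9993
Step 2: grad_x = 2*1*1.6364 = 3.2728, grad_y = 2*5*-2.9993 = -29.9934
  x_2 = 1.6364 - 0.01*3.2728 = 1.6037
  y_2 = -2.9993 - 0.01*-29.9934 = -2.6994
Step 3: grad_x = 2*1*1.6037 = 3.2074, grad_y = 2*5*-2.6994 = -26.9941
  x_3 = 1.6037 - 0.01*3.2074 = 1.5716
  y_3 = -2.6994 - 0.01*-26.9941 = -2.4295
Step 4: grad_x = 2*1*1.5716 = 3.1432, grad_y = 2*5*-2.4295 = -24.2947
  x_4 = 1.5716 - 0.01*3.1432 = 1.5402
  y_4 = -2.4295 - 0.01*-24.2947 = -2.1865
Step 5: grad_x = 2*1*1.5402 = 3.0803, grad_y = 2*5*-2.1865 = -21.8652
  x_5 = 1.5402 - 0.01*3.0803 = 1.5094
  y_5 = -2.1865 - 0.01*-21.8652 = -1.9679
f(1.5094, -1.9679) = 1*1.5094^2 + 5*(-1.9679)^2 = 21.6407


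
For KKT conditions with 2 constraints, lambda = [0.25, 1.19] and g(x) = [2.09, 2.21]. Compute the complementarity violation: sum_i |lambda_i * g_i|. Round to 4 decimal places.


KKT complementary slackness check:
lambda_1 * g_1 = 0.25 * 2.09 = 0.5225
lambda_2 * g_2 = 1.19 * 2.21 = 2.6299
Total violation = 0.5225 + 2.6299 = 3.1524


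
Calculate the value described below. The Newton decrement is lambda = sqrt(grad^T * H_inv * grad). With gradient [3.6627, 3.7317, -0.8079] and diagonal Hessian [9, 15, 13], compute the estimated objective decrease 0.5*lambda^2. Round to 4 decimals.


Step 1: H is diagonal, so H^(-1) * g = [0.407, 0.2488, -0.0621].
Step 2: g^T H^(-1) g = sum_i g_i^2 / H_ii
  = (3.6627)^2/9 + (3.7317)^2/15 + (-0.8079)^2/13
  = 1.4906 + 0.9284 + 0.0502 = 2.4692
Step 3: Objective decrease = 0.5 * g^T H^(-1) g = 1.2346


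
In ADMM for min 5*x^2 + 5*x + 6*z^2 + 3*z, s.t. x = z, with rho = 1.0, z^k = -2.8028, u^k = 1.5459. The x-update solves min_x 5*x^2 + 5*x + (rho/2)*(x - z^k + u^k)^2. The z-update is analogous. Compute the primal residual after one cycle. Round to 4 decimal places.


ADMM iteration with rho = 1.0, z^k = -2.8028, u^k = 1.5459
Step 1: x-update.
Minimize 5*x^2 + 5*x + (1.0/2)*(x + 2.8028 + 1.5459)^2
FOC: (2*5 + 1.0)*x = -5 + 1.0*(-2.8028 - 1.5459)
x^{k+1} = -0.8499
Step 2: z-update.
Minimize 6*z^2 + 3*z + (1.0/2)*(-0.8499 - z + 1.5459)^2
FOC: (2*6 + 1.0)*z = -3 + 1.0*(-0.8499 + 1.5459)
z^{k+1} = -0.1772
Step 3: u-update.
u^{k+1} = 1.5459 - 0.8499 + 0.1772 = 0.8732
Step 4: Primal residual = |-0.8499 + 0.1772| = 0.6727


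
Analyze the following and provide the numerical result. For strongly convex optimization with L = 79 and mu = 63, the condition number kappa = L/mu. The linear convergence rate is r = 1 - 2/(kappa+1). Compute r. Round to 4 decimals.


Step 1: Compute the condition number.
kappa = L/mu = 79/63 = 1.254
Step 2: Compute the convergence rate.
r = 1 - 2/(kappa + 1) = 1 - 2*mu/(L + mu) = (L - mu)/(L + mu) = 16/142 = 0.1127


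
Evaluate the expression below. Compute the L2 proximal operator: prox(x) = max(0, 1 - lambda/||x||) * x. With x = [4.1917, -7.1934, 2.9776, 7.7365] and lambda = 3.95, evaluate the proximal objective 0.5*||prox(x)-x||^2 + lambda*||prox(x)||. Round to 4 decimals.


Step 1: Compute ||x||.
||x|| = 11.7488
Step 2: Compute scaling factor.
scale = max(0, 1 - 3.95/11.7488) = 0.6638
Step 3: prox(x) = [2.7824, -4.775, 1.9765, 5.1355]
||prox(x)|| = 7.7988
Step 4: Proximal objective.
0.5*||prox-x||^2 = 7.8013
lambda*||prox|| = 30.8053
Total = 38.6066


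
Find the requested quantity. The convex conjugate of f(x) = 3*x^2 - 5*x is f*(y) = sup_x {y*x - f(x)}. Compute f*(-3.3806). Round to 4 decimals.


f*(y) = sup_x {y*x - a*x^2 - b*x} = sup_x {(y-b)*x - a*x^2}
FOC: (y - b) - 2a*x = 0 => x* = (y - b)/(2a)
x* = (-3.3806 + 5)/(2*3) = 0.2699
f*(-3.3806) = (y-b)^2/(4a) = (-3.3806 + 5)^2/(4*3)
= 2.6225/12 = 0.2185


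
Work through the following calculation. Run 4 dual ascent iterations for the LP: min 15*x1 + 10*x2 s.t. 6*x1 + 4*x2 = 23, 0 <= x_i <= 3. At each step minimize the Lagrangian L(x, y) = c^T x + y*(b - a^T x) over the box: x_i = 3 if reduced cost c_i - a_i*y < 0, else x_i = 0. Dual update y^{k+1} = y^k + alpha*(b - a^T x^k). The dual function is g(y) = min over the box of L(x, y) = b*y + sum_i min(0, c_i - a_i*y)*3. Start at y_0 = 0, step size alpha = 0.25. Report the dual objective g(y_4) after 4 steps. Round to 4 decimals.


Dual ascent for LP: min 15*x1 + 10*x2, 6*x1 + 4*x2 = 23, 0 <= x_i <= 3
Step 1: y^k = 0.0, reduced costs: (15.0, 10.0)
  x^k = (0.0, 0.0), subgradient = b - a^T x = 23.0
  y^{k+1} = 0.0 + 0.25*23.0 = 5.75
Step 2: y^k = 5.75, reduced costs: (-19.5, -13.0)
  x^k = (3.0, 3.0), subgradient = b - a^T x = -7.0
  y^{k+1} = 5.75 + 0.25*-7.0 = 4.0
Step 3: y^k = 4.0, reduced costs: (-9.0, -6.0)
  x^k = (3.0, 3.0), subgradient = b - a^T x = -7.0
  y^{k+1} = 4.0 + 0.25*-7.0 = 2.25
Step 4: y^k = 2.25, reduced costs: (1.5, 1.0)
  x^k = (0.0, 0.0), subgradient = b - a^T x = 23.0
  y^{k+1} = 2.25 + 0.25*23.0 = 8.0
Dual objective at y_4 = 8.0: reduced costs (-33.0, -22.0), box minimizer x = (3.0, 3.0)
g(y_4) = b*y + (c1 - a1*y)*x1 + (c2 - a2*y)*x2 = 23*8.0 + (-33.0)*3.0 + (-22.0)*3.0 = 184.0 - 99.0 - 66.0 = 19.0


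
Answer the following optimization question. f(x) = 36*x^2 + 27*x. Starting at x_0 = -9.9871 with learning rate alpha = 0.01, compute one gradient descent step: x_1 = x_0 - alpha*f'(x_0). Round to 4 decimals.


We compute the gradient at x_0 and apply the update.
f'(x) = 72*x + 27
f'(-9.9871) = 72*-9.9871 + 27 = -692.0712
x_1 = -9.9871 - 0.01*-692.0712 = -3.0664


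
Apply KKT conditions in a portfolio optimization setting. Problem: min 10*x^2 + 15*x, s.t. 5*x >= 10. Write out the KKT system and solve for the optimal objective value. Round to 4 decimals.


Step 1: Try lambda = 0 (constraint inactive).
x_unc = -15/(2*10) = -0.75
Check: 5*-0.75 = -3.75 < 10 -- violated!
Step 2: Constraint must be active: 5*x = 10
x* = 10/5 = 2.0
lambda = (2*10*2.0 + 15)/5 = 11.0
Step 3: Compute optimal value.
f(x*) = 10*2.0^2 + 15*2.0 = 70.0


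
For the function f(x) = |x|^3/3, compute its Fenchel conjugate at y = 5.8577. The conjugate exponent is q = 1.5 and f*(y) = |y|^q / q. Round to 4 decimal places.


The conjugate exponent q satisfies 1/p + 1/q = 1.
p = 3, so q = 3/(3 - 1) = 1.5
|y|^q = 5.8577^1.5 = 14.1772
f*(5.8577) = 14.1772 / 1.5 = 9.4515


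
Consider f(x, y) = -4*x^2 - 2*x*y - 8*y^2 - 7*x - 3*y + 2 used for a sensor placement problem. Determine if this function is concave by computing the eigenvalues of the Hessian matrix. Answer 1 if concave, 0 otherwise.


The Hessian of f(x,y) = -4*x^2 - 2*x*y - 8*y^2 - 7*x - 3*y + 2 is:
H = [[-8, -2], [-2, -16]]
Trace = -8 - 16 = -24
Determinant = -8*-16 - (-2)^2 = 124
Discriminant = (-24)^2 - 4*124 = 80.0
Eigenvalues: lambda_1 = -16.4721, lambda_2 = -7.5279
The function is concave.

1


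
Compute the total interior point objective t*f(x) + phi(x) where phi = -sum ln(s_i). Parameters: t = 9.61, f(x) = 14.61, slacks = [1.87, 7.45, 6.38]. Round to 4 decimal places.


Step 1: Compute log-barrier.
ln values: [0.6259, 2.0082, 1.8532]
phi = -(0.6259 + 2.0082 + 1.8532) = -4.4873
Step 2: Compute augmented objective.
t*f(x) = 9.61*14.61 = 140.4021
Total = 140.4021 - 4.4873 = 135.9148


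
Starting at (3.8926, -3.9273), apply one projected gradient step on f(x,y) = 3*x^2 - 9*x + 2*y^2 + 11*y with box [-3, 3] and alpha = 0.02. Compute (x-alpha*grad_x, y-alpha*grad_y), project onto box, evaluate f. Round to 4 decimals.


Step 1: Compute gradient at (3.8926, -3.9273).
grad_x = 2*3*3.8926 - 9 = 14.3556
grad_y = 2*2*-3.9273 + 11 = -4.7092
Step 2: Gradient step.
x_raw = 3.8926 - 0.02*14.3556 = 3.6055
y_raw = -3.9273 - 0.02*-4.7092 = -3.8331
Step 3: Project onto [-3, 3].
x_proj = clip(3.6055) = 3.0
y_proj = clip(-3.8331) = -3.0
Step 4: Evaluate f.
f(3.0, -3.0) = -15.0


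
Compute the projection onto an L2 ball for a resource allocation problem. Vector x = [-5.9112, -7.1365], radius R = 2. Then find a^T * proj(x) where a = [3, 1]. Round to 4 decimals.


Step 1: Compute ||x|| (intermediates to 6 decimals).
||x|| = sqrt((-5.9112)^2 + (-7.1365)^2) = 9.26671
Step 2: Project.
Since ||x|| > R, scale = R/||x|| = 2/9.26671 = 0.215826, proj(x) = scale * x
proj(x) = [-1.275791, -1.540242]
Step 3: Dot product.
a^T * proj(x) = 3*(-1.275791) + 1*(-1.540242) = -5.3676


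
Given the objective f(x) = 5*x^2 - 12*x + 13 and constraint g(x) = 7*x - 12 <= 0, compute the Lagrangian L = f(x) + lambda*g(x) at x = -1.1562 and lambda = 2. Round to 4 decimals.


Step 1: Evaluate f(x).
f(-1.1562) = 5*(-1.1562)^2 - 12*(-1.1562) + 13 = 33.5584
Step 2: Evaluate g(x).
g(-1.1562) = 7*-1.1562 - 12 = -20.0934
Step 3: Compute Lagrangian.
L = 33.5584 + 2*-20.0934 = -6.6284


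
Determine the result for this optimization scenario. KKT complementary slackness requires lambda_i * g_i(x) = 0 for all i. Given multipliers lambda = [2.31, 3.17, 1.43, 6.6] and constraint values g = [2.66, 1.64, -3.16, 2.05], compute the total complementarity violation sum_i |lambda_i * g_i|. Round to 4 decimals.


KKT complementary slackness check:
lambda_1 * g_1 = 2.31 * 2.66 = 6.1446
lambda_2 * g_2 = 3.17 * 1.64 = 5.1988
lambda_3 * g_3 = 1.43 * -3.16 = -4.5188
lambda_4 * g_4 = 6.6 * 2.05 = 13.53
Total violation = 6.1446 + 5.1988 + 4.5188 + 13.53 = 29.3922


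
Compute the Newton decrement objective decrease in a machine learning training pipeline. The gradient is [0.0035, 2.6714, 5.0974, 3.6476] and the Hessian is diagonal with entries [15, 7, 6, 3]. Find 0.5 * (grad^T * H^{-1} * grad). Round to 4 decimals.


Step 1: H is diagonal, so H^(-1) * g = [0.0002, 0.3816, 0.8496, 1.2159].
Step 2: g^T H^(-1) g = sum_i g_i^2 / H_ii
  = (0.0035)^2/15 + (2.6714)^2/7 + (5.0974)^2/6 + (3.6476)^2/3
  = 0.0 + 1.0195 + 4.3306 + 4.435 = 9.7851
Step 3: Objective decrease = 0.5 * g^T H^(-1) g = 4.8925


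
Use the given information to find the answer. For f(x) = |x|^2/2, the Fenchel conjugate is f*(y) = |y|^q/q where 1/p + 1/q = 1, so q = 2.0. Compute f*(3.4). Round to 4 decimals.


The conjugate exponent q satisfies 1/p + 1/q = 1.
p = 2, so q = 2/(2 - 1) = 2.0
|y|^q = 3.4^2.0 = 11.56
f*(3.4) = 11.56 / 2.0 = 5.78


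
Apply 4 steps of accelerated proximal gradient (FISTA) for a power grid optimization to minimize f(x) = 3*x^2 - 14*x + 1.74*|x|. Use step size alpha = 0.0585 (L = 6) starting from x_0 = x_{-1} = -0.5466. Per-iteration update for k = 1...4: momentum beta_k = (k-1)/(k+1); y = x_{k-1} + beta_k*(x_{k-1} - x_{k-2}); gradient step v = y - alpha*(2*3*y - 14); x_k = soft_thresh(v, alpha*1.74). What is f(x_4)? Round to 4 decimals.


FISTA on f(x) = 3*x^2 - 14*x + 1.74*|x|
L = 6, alpha = 0.0585
Iteration 1: beta = 0.0, y = -0.5466 + 0.0*(-0.5466 + 0.5466) = -0.5466
  grad(y) = -17.2796, v = y - alpha*grad = 0.4643
  prox(v) = soft_thresh(0.4643, 0.1018) = 0.3625
Iteration 2: beta = 0.3333, y = 0.3625 + 0.3333*(0.3625 + 0.5466) = 0.6655
  grad(y) = -10.0071, v = y - alpha*grad = 1.2509
  prox(v) = soft_thresh(1.2509, 0.1018) = 1.1491
Iteration 3: beta = 0.5, y = 1.1491 + 0.5*(1.1491 - 0.3625) = 1.5424
  grad(y) = -4.7454, v = y - alpha*grad = 1.82
  prox(v) = soft_thresh(1.82, 0.1018) = 1.7183
Iteration 4: beta = 0.6, y = 1.7183 + 0.6*(1.7183 - 1.1491) = 2.0597
  grad(y) = -1.6416, v = y - alpha*grad = 2.1558
  prox(v) = soft_thresh(2.1558, 0.1018) = 2.054
f(x_4) = 3*2.054^2 - 14*2.054 + 1.74*|2.054| = -12.5253


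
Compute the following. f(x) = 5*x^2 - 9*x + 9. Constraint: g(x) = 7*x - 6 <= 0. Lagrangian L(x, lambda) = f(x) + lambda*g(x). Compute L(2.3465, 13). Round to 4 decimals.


Step 1: Evaluate f(x).
f(2.3465) = 5*2.3465^2 - 9*2.3465 + 9 = 15.4118
Step 2: Evaluate g(x).
g(2.3465) = 7*2.3465 - 6 = 10.4255
Step 3: Compute Lagrangian.
L = 15.4118 + 13*10.4255 = 150.9433


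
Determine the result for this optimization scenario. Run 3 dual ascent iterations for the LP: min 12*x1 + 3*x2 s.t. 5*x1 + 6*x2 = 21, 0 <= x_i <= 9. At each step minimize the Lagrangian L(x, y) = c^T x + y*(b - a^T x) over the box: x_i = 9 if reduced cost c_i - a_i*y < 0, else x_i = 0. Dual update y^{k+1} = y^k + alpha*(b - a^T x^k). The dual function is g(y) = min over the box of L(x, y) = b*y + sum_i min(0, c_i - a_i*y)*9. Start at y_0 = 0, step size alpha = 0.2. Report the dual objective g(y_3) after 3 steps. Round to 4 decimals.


Dual ascent for LP: min 12*x1 + 3*x2, 5*x1 + 6*x2 = 21, 0 <= x_i <= 9
Step 1: y^k = 0.0, reduced costs: (12.0, 3.0)
  x^k = (0.0, 0.0), subgradient = b - a^T x = 21.0
  y^{k+1} = 0.0 + 0.2*21.0 = 4.2
Step 2: y^k = 4.2, reduced costs: (-9.0, -22.2)
  x^k = (9.0, 9.0), subgradient = b - a^T x = -78.0
  y^{k+1} = 4.2 + 0.2*-78.0 = -11.4
Step 3: y^k = -11.4, reduced costs: (69.0, 71.4)
  x^k = (0.0, 0.0), subgradient = b - a^T x = 21.0
  y^{k+1} = -11.4 + 0.2*21.0 = -7.2
Dual objective at y_3 = -7.2: reduced costs (48.0, 46.2), box minimizer x = (0.0, 0.0)
g(y_3) = b*y + (c1 - a1*y)*x1 + (c2 - a2*y)*x2 = 21*(-7.2) + 48.0*0.0 + 46.2*0.0 = -151.2 + 0.0 + 0.0 = -151.2


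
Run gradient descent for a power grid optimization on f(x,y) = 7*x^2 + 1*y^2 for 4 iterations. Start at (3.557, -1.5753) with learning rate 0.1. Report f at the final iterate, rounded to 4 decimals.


Gradient descent on f(x,y) = 7*x^2 + 1*y^2.
Starting point: (3.557, -1.5753), alpha = 0.1
Step 1: grad_x = 2*7*3.557 = 49.798, grad_y = 2*1*-1.5753 = -3.1506
  x_1 = 3.557 - 0.1*49.798 = -1.4228
  y_1 = -1.5753 - 0.1*-3.1506 = -1.2602
Step 2: grad_x = 2*7*-1.4228 = -19.9192, grad_y = 2*1*-1.2602 = -2.5205
  x_2 = -1.4228 - 0.1*-19.9192 = 0.5691
  y_2 = -1.2602 - 0.1*-2.5205 = -1.0082
Step 3: grad_x = 2*7*0.5691 = 7.9677, grad_y = 2*1*-1.0082 = -2.0164
  x_3 = 0.5691 - 0.1*7.9677 = -0.2276
  y_3 = -1.0082 - 0.1*-2.0164 = -0.8066
Step 4: grad_x = 2*7*-0.2276 = -3.1871, grad_y = 2*1*-0.8066 = -1.6131
  x_4 = -0.2276 - 0.1*-3.1871 = 0.0911
  y_4 = -0.8066 - 0.1*-1.6131 = -0.6452
f(0.0911, -0.6452) = 7*0.0911^2 + 1*(-0.6452)^2 = 0.4744


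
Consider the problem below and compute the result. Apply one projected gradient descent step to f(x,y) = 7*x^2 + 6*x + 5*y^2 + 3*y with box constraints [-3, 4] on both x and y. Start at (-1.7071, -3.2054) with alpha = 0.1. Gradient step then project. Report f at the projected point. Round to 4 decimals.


Step 1: Compute gradient at (-1.7071, -3.2054).
grad_x = 2*7*-1.7071 + 6 = -17.8994
grad_y = 2*5*-3.2054 + 3 = -29.054
Step 2: Gradient step.
x_raw = -1.7071 - 0.1*-17.8994 = 0.0828
y_raw = -3.2054 - 0.1*-29.054 = -0.3
Step 3: Project onto [-3, 4].
x_proj = clip(0.0828) = 0.0828
y_proj = clip(-0.3) = -0.3
Step 4: Evaluate f.
f(0.0828, -0.3) = 0.0951


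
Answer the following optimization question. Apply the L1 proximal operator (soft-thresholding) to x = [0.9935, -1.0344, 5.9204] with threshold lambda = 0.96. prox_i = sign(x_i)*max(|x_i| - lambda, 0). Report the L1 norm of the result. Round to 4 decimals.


Soft-thresholding with lambda = 0.96:
prox(0.9935) = sign(0.9935)*max(|0.9935| - 0.96, 0) = 0.0335
prox(-1.0344) = sign(-1.0344)*max(|-1.0344| - 0.96, 0) = -0.0744
prox(5.9204) = sign(5.9204)*max(|5.9204| - 0.96, 0) = 4.9604
prox(x) = [0.0335, -0.0744, 4.9604]
||prox(x)||_1 = 0.0335 + 0.0744 + 4.9604 = 5.0683


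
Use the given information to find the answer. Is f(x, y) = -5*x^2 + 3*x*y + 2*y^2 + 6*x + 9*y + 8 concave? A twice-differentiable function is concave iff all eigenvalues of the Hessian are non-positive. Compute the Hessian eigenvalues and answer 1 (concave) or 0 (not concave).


The Hessian of f(x,y) = -5*x^2 + 3*x*y + 2*y^2 + 6*x + 9*y + 8 is:
H = [[-10, 3], [3, 4]]
Trace = -10 + 4 = -6
Determinant = -10*4 - (3)^2 = -49
Discriminant = (-6)^2 - 4*-49 = 232.0
Eigenvalues: lambda_1 = -10.6158, lambda_2 = 4.6158
The function is not concave.

0


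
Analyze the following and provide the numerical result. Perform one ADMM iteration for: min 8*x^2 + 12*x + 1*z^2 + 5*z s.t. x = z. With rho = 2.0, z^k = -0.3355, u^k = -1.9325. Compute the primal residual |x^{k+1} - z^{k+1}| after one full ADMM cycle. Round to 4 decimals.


ADMM iteration with rho = 2.0, z^k = -0.3355, u^k = -1.9325
Step 1: x-update.
Minimize 8*x^2 + 12*x + (2.0/2)*(x + 0.3355 - 1.9325)^2
FOC: (2*8 + 2.0)*x = -12 + 2.0*(-0.3355 + 1.9325)
x^{k+1} = -0.4892
Step 2: z-update.
Minimize 1*z^2 + 5*z + (2.0/2)*(-0.4892 - z - 1.9325)^2
FOC: (2*1 + 2.0)*z = -5 + 2.0*(-0.4892 - 1.9325)
z^{k+1} = -2.4609
Step 3: u-update.
u^{k+1} = -1.9325 - 0.4892 + 2.4609 = 0.0391
Step 4: Primal residual = |-0.4892 + 2.4609| = 1.9716


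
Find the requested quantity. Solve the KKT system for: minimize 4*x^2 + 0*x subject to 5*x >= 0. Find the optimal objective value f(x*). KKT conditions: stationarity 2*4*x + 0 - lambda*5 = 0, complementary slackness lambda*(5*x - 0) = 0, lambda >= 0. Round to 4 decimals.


Step 1: Try lambda = 0 (constraint inactive).
Stationarity: 2*4*x + 0 = 0
x* = 0/(2*4) = 0.0
Check constraint: 5*0.0 = 0.0 >= 0 -- satisfied.
Step 2: Compute optimal value.
f(x*) = 4*0.0^2 + 0*0.0 = 0.0


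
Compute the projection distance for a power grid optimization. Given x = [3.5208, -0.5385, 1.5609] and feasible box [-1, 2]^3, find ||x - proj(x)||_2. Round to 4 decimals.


Project each component onto [-1, 2].
clip(3.5208) = 2.0, clip(-0.5385) = -0.5385, clip(1.5609) = 1.5609
Projection = [2.0, -0.5385, 1.5609]
Squared diffs: [2.3128, 0.0, 0.0]
Distance = sqrt(2.3128) = 1.5208


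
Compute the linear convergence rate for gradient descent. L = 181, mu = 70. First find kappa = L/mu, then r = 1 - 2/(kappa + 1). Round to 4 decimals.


Step 1: Compute the condition number.
kappa = L/mu = 181/70 = 2.5857
Step 2: Compute the convergence rate.
r = 1 - 2/(kappa + 1) = 1 - 2*mu/(L + mu) = (L - mu)/(L + mu) = 111/251 = 0.4422


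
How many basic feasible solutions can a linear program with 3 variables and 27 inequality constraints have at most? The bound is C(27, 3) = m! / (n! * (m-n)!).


Each vertex corresponds to some choice of n active constraints out of m, so the number of vertices is at most C(m, n) = m! / (n!(m-n)!).
m = 27, n = 3
Numerator: 27 * 26 * 25
Denominator: 3! = 6
C(27, 3) = 2925


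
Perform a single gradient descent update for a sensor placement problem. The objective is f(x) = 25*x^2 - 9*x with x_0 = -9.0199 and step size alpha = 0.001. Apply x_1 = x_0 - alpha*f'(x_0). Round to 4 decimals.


We compute the gradient at x_0 and apply the update.
f'(x) = 50*x - 9
f'(-9.0199) = 50*-9.0199 - 9 = -459.995
x_1 = -9.0199 - 0.001*-459.995 = -8.5599


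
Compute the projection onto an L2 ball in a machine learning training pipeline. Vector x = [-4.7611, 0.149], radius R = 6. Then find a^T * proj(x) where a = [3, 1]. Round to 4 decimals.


Step 1: Compute ||x|| (intermediates to 6 decimals).
||x|| = sqrt((-4.7611)^2 + 0.149^2) = 4.763431
Step 2: Project.
Since ||x|| <= R, proj = x (no scaling needed).
proj(x) = [-4.7611, 0.149]
Step 3: Dot product.
a^T * proj(x) = 3*(-4.7611) + 1*0.149 = -14.1343


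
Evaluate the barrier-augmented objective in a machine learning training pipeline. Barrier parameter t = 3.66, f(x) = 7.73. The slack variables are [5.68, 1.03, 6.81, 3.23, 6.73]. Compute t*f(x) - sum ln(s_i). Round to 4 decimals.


Step 1: Compute log-barrier.
ln values: [1.737, 0.0296, 1.9184, 1.1725, 1.9066]
phi = -(1.737 + 0.0296 + 1.9184 + 1.1725 + 1.9066) = -6.764
Step 2: Compute augmented objective.
t*f(x) = 3.66*7.73 = 28.2918
Total = 28.2918 - 6.764 = 21.5278


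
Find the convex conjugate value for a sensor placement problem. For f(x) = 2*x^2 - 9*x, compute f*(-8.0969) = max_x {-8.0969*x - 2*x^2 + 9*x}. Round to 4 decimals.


f*(y) = sup_x {y*x - a*x^2 - b*x} = sup_x {(y-b)*x - a*x^2}
FOC: (y - b) - 2a*x = 0 => x* = (y - b)/(2a)
x* = (-8.0969 + 9)/(2*2) = 0.2258
f*(-8.0969) = (y-b)^2/(4a) = (-8.0969 + 9)^2/(4*2)
= 0.8156/8 = 0.1019
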